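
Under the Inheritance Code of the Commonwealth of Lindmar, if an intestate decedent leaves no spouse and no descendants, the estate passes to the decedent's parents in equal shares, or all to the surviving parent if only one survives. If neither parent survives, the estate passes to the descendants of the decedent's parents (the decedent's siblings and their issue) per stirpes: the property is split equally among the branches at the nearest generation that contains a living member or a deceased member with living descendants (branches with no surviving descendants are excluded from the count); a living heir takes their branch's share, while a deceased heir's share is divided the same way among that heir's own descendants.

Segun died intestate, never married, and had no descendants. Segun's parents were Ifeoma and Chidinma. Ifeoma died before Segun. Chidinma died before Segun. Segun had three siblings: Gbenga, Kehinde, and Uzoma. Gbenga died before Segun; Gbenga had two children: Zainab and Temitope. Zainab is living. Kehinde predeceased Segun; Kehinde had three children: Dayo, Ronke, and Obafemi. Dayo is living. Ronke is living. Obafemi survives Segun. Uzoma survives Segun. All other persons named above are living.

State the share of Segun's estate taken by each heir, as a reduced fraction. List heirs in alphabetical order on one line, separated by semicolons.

Dayo 1/9; Obafemi 1/9; Ronke 1/9; Temitope 1/6; Uzoma 1/3; Zainab 1/6

Neither parent survives and there are no descendants, so the estate passes to Segun's siblings and their issue per stirpes.
The estate is divided into 3 equal shares of 1/3 among Gbenga, Kehinde, Uzoma.
Gbenga predeceased; the 1/3 allotted to Gbenga's branch passes to Gbenga's issue by representation.
The 1/3 is divided into 2 equal shares of 1/6 among Zainab, Temitope.
Zainab is living and takes 1/6.
Temitope is living and takes 1/6.
Kehinde predeceased; the 1/3 allotted to Kehinde's branch passes to Kehinde's issue by representation.
The 1/3 is divided into 3 equal shares of 1/9 among Dayo, Ronke, Obafemi.
Dayo is living and takes 1/9.
Ronke is living and takes 1/9.
Obafemi is living and takes 1/9.
Uzoma is living and takes 1/3.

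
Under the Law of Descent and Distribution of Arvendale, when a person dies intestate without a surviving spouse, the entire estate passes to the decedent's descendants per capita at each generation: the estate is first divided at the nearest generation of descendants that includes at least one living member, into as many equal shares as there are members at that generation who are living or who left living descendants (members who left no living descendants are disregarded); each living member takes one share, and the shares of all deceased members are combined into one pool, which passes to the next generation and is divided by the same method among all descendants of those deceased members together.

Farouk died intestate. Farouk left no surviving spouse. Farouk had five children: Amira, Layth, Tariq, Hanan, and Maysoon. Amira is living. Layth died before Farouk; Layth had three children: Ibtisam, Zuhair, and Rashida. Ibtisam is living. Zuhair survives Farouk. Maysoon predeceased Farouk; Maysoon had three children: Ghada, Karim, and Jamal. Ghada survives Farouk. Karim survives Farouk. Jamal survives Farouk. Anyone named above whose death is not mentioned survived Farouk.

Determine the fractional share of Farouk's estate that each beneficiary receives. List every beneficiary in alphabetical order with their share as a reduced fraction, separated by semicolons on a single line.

Amira 1/5; Ghada 1/15; Hanan 1/5; Ibtisam 1/15; Jamal 1/15; Karim 1/15; Rashida 1/15; Tariq 1/5; Zuhair 1/15

There is no surviving spouse, so the entire estate passes to Farouk's descendants per capita at each generation.
At generation 1 (Amira, Layth, Tariq, Hanan, Maysoon) there are 5 shares of (1)/5 = 1/5 each.
Living: Amira, Tariq, and Hanan — each takes 1/5.
Deceased: Layth and Maysoon. Their combined 2/5 is pooled and carried to generation 2.
At generation 2 (Ibtisam, Zuhair, Rashida, Ghada, Karim, Jamal) there are 6 shares of (2/5)/6 = 1/15 each.
Living: Ibtisam, Zuhair, Rashida, Ghada, Karim, and Jamal — each takes 1/15.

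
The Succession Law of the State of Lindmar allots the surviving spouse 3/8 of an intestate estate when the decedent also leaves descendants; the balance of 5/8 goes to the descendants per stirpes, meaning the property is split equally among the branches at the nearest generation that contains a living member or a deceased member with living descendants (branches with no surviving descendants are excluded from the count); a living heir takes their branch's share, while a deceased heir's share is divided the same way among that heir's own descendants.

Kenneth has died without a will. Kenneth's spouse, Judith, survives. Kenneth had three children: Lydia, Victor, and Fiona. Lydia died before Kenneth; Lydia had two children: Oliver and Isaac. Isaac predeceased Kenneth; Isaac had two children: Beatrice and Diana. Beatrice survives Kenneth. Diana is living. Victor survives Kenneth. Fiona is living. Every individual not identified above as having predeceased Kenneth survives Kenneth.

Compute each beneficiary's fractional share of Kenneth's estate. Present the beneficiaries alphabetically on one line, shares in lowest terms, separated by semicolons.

Beatrice 5/96; Diana 5/96; Fiona 5/24; Judith 3/8; Oliver 5/48; Victor 5/24

Judith, as surviving spouse, takes 3/8.
The remaining 5/8 passes to Kenneth's descendants per stirpes.
The 5/8 is divided into 3 equal shares of 5/24 among Lydia, Victor, Fiona.
Lydia predeceased; the 5/24 allotted to Lydia's branch passes to Lydia's issue by representation.
The 5/24 is divided into 2 equal shares of 5/48 among Oliver, Isaac.
Oliver is living and takes 5/48.
Isaac predeceased; the 5/48 allotted to Isaac's branch passes to Isaac's issue by representation.
The 5/48 is divided into 2 equal shares of 5/96 among Beatrice, Diana.
Beatrice is living and takes 5/96.
Diana is living and takes 5/96.
Victor is living and takes 5/24.
Fiona is living and takes 5/24.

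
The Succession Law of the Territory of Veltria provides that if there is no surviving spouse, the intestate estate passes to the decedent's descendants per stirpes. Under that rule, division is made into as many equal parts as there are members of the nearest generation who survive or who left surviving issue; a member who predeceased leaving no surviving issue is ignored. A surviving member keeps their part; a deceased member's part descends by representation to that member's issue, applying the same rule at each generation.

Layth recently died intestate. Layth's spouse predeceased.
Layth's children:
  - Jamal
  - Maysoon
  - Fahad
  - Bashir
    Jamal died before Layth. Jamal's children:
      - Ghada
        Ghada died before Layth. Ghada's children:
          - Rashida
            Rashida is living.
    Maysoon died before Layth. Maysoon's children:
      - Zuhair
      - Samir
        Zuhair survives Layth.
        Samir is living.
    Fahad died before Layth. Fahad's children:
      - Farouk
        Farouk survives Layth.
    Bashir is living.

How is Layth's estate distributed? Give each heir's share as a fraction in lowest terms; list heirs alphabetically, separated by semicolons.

There is no surviving spouse, so the entire estate passes to Layth's descendants per stirpes.
The estate is divided into 4 equal shares of 1/4 among Jamal, Maysoon, Fahad, Bashir.
Jamal predeceased; the 1/4 allotted to Jamal's branch passes to Jamal's issue by representation.
Ghada's line is the sole branch at this level, so the full 1/4 passes to Ghada's issue by representation.
Rashida is the sole taker at this level and receives the full 1/4.
Maysoon predeceased; the 1/4 allotted to Maysoon's branch passes to Maysoon's issue by representation.
The 1/4 is divided into 2 equal shares of 1/8 among Zuhair, Samir.
Zuhair is living and takes 1/8.
Samir is living and takes 1/8.
Fahad predeceased; the 1/4 allotted to Fahad's branch passes to Fahad's issue by representation.
Farouk is the sole taker at this level and receives the full 1/4.
Bashir is living and takes 1/4.

Bashir 1/4; Farouk 1/4; Rashida 1/4; Samir 1/8; Zuhair 1/8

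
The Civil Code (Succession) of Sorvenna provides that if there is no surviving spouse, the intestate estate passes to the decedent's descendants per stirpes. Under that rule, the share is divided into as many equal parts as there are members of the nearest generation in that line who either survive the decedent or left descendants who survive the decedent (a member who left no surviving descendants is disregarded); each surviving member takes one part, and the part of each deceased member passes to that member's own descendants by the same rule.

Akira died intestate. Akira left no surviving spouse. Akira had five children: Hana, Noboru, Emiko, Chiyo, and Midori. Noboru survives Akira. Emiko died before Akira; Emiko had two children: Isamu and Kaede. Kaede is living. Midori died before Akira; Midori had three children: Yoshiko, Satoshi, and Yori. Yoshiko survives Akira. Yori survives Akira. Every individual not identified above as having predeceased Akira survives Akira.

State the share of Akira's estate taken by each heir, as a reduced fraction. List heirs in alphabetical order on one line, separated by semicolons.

Chiyo 1/5; Hana 1/5; Isamu 1/10; Kaede 1/10; Noboru 1/5; Satoshi 1/15; Yori 1/15; Yoshiko 1/15

There is no surviving spouse, so the entire estate passes to Akira's descendants per stirpes.
The estate is divided into 5 equal shares of 1/5 among Hana, Noboru, Emiko, Chiyo, Midori.
Hana is living and takes 1/5.
Noboru is living and takes 1/5.
Emiko predeceased; the 1/5 allotted to Emiko's branch passes to Emiko's issue by representation.
The 1/5 is divided into 2 equal shares of 1/10 among Isamu, Kaede.
Isamu is living and takes 1/10.
Kaede is living and takes 1/10.
Chiyo is living and takes 1/5.
Midori predeceased; the 1/5 allotted to Midori's branch passes to Midori's issue by representation.
The 1/5 is divided into 3 equal shares of 1/15 among Yoshiko, Satoshi, Yori.
Yoshiko is living and takes 1/15.
Satoshi is living and takes 1/15.
Yori is living and takes 1/15.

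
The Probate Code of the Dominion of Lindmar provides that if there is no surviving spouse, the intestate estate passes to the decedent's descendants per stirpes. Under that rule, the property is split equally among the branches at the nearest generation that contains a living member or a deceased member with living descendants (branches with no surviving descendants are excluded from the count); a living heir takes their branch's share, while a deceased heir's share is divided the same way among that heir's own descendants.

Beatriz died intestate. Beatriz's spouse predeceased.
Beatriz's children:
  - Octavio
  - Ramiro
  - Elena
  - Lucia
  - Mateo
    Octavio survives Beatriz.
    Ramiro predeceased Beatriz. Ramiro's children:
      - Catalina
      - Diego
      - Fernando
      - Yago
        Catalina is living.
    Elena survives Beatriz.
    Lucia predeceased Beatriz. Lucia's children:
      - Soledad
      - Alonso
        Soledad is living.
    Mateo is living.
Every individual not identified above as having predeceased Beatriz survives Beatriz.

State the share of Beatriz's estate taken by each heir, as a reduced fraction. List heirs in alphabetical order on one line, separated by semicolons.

There is no surviving spouse, so the entire estate passes to Beatriz's descendants per stirpes.
The estate is divided into 5 equal shares of 1/5 among Octavio, Ramiro, Elena, Lucia, Mateo.
Octavio is living and takes 1/5.
Ramiro predeceased; the 1/5 allotted to Ramiro's branch passes to Ramiro's issue by representation.
The 1/5 is divided into 4 equal shares of 1/20 among Catalina, Diego, Fernando, Yago.
Catalina is living and takes 1/20.
Diego is living and takes 1/20.
Fernando is living and takes 1/20.
Yago is living and takes 1/20.
Elena is living and takes 1/5.
Lucia predeceased; the 1/5 allotted to Lucia's branch passes to Lucia's issue by representation.
The 1/5 is divided into 2 equal shares of 1/10 among Soledad, Alonso.
Soledad is living and takes 1/10.
Alonso is living and takes 1/10.
Mateo is living and takes 1/5.

Alonso 1/10; Catalina 1/20; Diego 1/20; Elena 1/5; Fernando 1/20; Mateo 1/5; Octavio 1/5; Soledad 1/10; Yago 1/20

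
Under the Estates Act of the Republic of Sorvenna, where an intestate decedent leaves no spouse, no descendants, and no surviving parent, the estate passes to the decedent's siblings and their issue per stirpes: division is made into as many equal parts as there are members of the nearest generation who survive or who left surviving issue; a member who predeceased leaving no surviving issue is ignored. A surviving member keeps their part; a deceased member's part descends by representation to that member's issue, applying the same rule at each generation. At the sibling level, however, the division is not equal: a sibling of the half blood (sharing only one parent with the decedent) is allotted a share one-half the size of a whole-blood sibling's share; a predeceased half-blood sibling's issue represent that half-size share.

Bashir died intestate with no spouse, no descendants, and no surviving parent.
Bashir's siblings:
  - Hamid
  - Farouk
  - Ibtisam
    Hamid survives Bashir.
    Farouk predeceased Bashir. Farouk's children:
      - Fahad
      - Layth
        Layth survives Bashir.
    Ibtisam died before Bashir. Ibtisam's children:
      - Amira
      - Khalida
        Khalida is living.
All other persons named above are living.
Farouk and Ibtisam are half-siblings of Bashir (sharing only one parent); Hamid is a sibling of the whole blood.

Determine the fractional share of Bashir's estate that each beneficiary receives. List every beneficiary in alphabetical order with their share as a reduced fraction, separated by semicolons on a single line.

Amira 1/8; Fahad 1/8; Hamid 1/2; Khalida 1/8; Layth 1/8

No spouse, descendants, or parent survives, so the estate passes to Bashir's siblings per stirpes.
Half-blood siblings count for one-half the weight of whole-blood siblings at the initial division.
Dividing 1 in proportion to weights (total weight 2): Hamid (weight 1) → 1/2; Farouk (weight 1/2) → 1/4; Ibtisam (weight 1/2) → 1/4.
Hamid is living and takes 1/2.
Farouk predeceased; the 1/4 allotted to Farouk's branch passes to Farouk's issue by representation.
The 1/4 is divided into 2 equal shares of 1/8 among Fahad, Layth.
Fahad is living and takes 1/8.
Layth is living and takes 1/8.
Ibtisam predeceased; the 1/4 allotted to Ibtisam's branch passes to Ibtisam's issue by representation.
The 1/4 is divided into 2 equal shares of 1/8 among Amira, Khalida.
Amira is living and takes 1/8.
Khalida is living and takes 1/8.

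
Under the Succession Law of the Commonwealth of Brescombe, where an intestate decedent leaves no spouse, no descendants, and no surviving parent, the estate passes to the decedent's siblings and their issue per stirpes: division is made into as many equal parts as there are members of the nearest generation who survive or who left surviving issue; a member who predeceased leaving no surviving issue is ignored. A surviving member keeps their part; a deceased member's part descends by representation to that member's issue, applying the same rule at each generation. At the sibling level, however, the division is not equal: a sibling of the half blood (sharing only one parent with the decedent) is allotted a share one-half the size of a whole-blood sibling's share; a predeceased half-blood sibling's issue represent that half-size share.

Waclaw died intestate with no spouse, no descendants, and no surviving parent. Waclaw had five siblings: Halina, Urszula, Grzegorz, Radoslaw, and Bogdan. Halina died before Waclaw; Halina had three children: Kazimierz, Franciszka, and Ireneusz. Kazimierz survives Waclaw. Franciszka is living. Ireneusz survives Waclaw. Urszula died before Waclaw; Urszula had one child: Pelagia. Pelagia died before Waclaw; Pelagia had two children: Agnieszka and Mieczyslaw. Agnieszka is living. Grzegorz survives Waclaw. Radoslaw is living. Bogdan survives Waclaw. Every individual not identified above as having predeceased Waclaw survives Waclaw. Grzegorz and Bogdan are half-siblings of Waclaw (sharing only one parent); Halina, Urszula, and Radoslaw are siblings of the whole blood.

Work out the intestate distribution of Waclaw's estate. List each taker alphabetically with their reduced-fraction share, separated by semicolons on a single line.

No spouse, descendants, or parent survives, so the estate passes to Waclaw's siblings per stirpes.
Half-blood siblings count for one-half the weight of whole-blood siblings at the initial division.
Dividing 1 in proportion to weights (total weight 4): Halina (weight 1) → 1/4; Urszula (weight 1) → 1/4; Grzegorz (weight 1/2) → 1/8; Radoslaw (weight 1) → 1/4; Bogdan (weight 1/2) → 1/8.
Halina predeceased; the 1/4 allotted to Halina's branch passes to Halina's issue by representation.
The 1/4 is divided into 3 equal shares of 1/12 among Kazimierz, Franciszka, Ireneusz.
Kazimierz is living and takes 1/12.
Franciszka is living and takes 1/12.
Ireneusz is living and takes 1/12.
Urszula predeceased; the 1/4 allotted to Urszula's branch passes to Urszula's issue by representation.
Pelagia's line is the sole branch at this level, so the full 1/4 passes to Pelagia's issue by representation.
The 1/4 is divided into 2 equal shares of 1/8 among Agnieszka, Mieczyslaw.
Agnieszka is living and takes 1/8.
Mieczyslaw is living and takes 1/8.
Grzegorz is living and takes 1/8.
Radoslaw is living and takes 1/4.
Bogdan is living and takes 1/8.

Agnieszka 1/8; Bogdan 1/8; Franciszka 1/12; Grzegorz 1/8; Ireneusz 1/12; Kazimierz 1/12; Mieczyslaw 1/8; Radoslaw 1/4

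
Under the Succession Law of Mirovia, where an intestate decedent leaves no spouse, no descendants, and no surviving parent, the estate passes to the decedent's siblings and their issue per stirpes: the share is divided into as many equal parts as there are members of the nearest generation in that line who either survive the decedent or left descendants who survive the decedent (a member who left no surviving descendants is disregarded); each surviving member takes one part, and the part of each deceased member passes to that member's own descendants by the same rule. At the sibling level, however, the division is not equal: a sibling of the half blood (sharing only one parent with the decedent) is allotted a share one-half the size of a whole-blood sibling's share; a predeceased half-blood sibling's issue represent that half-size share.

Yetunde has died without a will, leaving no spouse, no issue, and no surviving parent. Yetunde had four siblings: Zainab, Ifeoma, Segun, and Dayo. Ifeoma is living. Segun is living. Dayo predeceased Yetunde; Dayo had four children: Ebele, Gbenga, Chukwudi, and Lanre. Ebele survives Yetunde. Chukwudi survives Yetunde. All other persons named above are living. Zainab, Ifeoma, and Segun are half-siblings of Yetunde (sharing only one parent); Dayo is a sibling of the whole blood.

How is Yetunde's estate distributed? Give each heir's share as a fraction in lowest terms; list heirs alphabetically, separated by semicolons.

Chukwudi 1/10; Ebele 1/10; Gbenga 1/10; Ifeoma 1/5; Lanre 1/10; Segun 1/5; Zainab 1/5

No spouse, descendants, or parent survives, so the estate passes to Yetunde's siblings per stirpes.
Half-blood siblings count for one-half the weight of whole-blood siblings at the initial division.
Dividing 1 in proportion to weights (total weight 5/2): Zainab (weight 1/2) → 1/5; Ifeoma (weight 1/2) → 1/5; Segun (weight 1/2) → 1/5; Dayo (weight 1) → 2/5.
Zainab is living and takes 1/5.
Ifeoma is living and takes 1/5.
Segun is living and takes 1/5.
Dayo predeceased; the 2/5 allotted to Dayo's branch passes to Dayo's issue by representation.
The 2/5 is divided into 4 equal shares of 1/10 among Ebele, Gbenga, Chukwudi, Lanre.
Ebele is living and takes 1/10.
Gbenga is living and takes 1/10.
Chukwudi is living and takes 1/10.
Lanre is living and takes 1/10.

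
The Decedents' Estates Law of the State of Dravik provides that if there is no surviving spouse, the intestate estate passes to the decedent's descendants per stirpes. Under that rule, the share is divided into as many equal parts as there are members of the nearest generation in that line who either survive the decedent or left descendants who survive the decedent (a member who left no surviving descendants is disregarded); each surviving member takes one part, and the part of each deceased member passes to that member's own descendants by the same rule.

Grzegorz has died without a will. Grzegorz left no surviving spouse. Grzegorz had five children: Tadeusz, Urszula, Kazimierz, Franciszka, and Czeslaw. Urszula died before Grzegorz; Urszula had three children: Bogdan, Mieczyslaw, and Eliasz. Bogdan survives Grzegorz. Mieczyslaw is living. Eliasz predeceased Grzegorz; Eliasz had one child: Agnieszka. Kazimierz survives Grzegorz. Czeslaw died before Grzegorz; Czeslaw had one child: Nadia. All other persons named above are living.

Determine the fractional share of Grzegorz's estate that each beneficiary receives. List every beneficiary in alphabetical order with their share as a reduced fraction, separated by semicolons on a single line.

There is no surviving spouse, so the entire estate passes to Grzegorz's descendants per stirpes.
The estate is divided into 5 equal shares of 1/5 among Tadeusz, Urszula, Kazimierz, Franciszka, Czeslaw.
Tadeusz is living and takes 1/5.
Urszula predeceased; the 1/5 allotted to Urszula's branch passes to Urszula's issue by representation.
The 1/5 is divided into 3 equal shares of 1/15 among Bogdan, Mieczyslaw, Eliasz.
Bogdan is living and takes 1/15.
Mieczyslaw is living and takes 1/15.
Eliasz predeceased; the 1/15 allotted to Eliasz's branch passes to Eliasz's issue by representation.
Agnieszka is the sole taker at this level and receives the full 1/15.
Kazimierz is living and takes 1/5.
Franciszka is living and takes 1/5.
Czeslaw predeceased; the 1/5 allotted to Czeslaw's branch passes to Czeslaw's issue by representation.
Nadia is the sole taker at this level and receives the full 1/5.

Agnieszka 1/15; Bogdan 1/15; Franciszka 1/5; Kazimierz 1/5; Mieczyslaw 1/15; Nadia 1/5; Tadeusz 1/5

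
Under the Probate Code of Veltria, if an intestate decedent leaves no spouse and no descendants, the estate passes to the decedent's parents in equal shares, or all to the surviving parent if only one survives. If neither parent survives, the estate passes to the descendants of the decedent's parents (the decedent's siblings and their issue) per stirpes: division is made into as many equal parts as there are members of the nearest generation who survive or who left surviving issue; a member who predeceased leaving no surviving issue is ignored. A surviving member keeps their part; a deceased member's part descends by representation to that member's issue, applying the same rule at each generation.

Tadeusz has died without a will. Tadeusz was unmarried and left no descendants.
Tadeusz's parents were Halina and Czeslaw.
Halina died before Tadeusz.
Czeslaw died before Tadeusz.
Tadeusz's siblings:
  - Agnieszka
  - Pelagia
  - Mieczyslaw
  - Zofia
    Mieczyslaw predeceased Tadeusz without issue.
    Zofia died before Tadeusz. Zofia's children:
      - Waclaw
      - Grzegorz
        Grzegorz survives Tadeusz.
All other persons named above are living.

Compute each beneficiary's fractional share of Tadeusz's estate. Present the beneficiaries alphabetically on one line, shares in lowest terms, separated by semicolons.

Neither parent survives and there are no descendants, so the estate passes to Tadeusz's siblings and their issue per stirpes.
Mieczyslaw left no surviving issue, so that branch lapses and is disregarded.
The estate is divided into 3 equal shares of 1/3 among Agnieszka, Pelagia, Zofia.
Agnieszka is living and takes 1/3.
Pelagia is living and takes 1/3.
Zofia predeceased; the 1/3 allotted to Zofia's branch passes to Zofia's issue by representation.
The 1/3 is divided into 2 equal shares of 1/6 among Waclaw, Grzegorz.
Waclaw is living and takes 1/6.
Grzegorz is living and takes 1/6.

Agnieszka 1/3; Grzegorz 1/6; Pelagia 1/3; Waclaw 1/6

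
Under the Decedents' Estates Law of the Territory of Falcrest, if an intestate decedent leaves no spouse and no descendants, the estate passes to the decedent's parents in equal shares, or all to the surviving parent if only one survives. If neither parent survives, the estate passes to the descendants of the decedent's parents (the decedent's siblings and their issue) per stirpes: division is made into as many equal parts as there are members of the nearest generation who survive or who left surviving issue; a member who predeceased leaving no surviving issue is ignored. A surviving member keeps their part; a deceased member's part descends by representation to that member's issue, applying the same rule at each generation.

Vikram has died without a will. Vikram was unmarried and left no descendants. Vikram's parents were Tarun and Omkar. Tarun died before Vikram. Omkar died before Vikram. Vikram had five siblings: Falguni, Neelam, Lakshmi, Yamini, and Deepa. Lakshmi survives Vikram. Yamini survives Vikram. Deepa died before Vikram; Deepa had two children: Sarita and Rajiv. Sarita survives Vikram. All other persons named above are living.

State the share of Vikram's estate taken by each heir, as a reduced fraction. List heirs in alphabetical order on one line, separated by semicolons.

Neither parent survives and there are no descendants, so the estate passes to Vikram's siblings and their issue per stirpes.
The estate is divided into 5 equal shares of 1/5 among Falguni, Neelam, Lakshmi, Yamini, Deepa.
Falguni is living and takes 1/5.
Neelam is living and takes 1/5.
Lakshmi is living and takes 1/5.
Yamini is living and takes 1/5.
Deepa predeceased; the 1/5 allotted to Deepa's branch passes to Deepa's issue by representation.
The 1/5 is divided into 2 equal shares of 1/10 among Sarita, Rajiv.
Sarita is living and takes 1/10.
Rajiv is living and takes 1/10.

Falguni 1/5; Lakshmi 1/5; Neelam 1/5; Rajiv 1/10; Sarita 1/10; Yamini 1/5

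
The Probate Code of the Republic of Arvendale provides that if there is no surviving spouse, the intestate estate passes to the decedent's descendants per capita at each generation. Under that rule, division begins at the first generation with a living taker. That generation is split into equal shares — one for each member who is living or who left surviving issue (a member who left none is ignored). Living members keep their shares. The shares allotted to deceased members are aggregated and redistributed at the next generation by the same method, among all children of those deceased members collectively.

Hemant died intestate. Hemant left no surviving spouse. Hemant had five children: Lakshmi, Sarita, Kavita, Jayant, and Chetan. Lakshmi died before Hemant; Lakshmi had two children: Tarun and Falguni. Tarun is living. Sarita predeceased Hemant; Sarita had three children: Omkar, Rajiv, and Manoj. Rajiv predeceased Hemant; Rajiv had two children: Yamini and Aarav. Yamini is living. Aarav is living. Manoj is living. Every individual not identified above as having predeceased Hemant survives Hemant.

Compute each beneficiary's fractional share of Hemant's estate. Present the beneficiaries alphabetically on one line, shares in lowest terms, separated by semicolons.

There is no surviving spouse, so the entire estate passes to Hemant's descendants per capita at each generation.
At generation 1 (Lakshmi, Sarita, Kavita, Jayant, Chetan) there are 5 shares of (1)/5 = 1/5 each.
Living: Kavita, Jayant, and Chetan — each takes 1/5.
Deceased: Lakshmi and Sarita. Their combined 2/5 is pooled and carried to generation 2.
At generation 2 (Tarun, Falguni, Omkar, Rajiv, Manoj) there are 5 shares of (2/5)/5 = 2/25 each.
Living: Tarun, Falguni, Omkar, and Manoj — each takes 2/25.
Deceased: Rajiv. That 2/25 share is carried to generation 3.
At generation 3 (Yamini, Aarav) there are 2 shares of (2/25)/2 = 1/25 each.
Living: Yamini and Aarav — each takes 1/25.

Aarav 1/25; Chetan 1/5; Falguni 2/25; Jayant 1/5; Kavita 1/5; Manoj 2/25; Omkar 2/25; Tarun 2/25; Yamini 1/25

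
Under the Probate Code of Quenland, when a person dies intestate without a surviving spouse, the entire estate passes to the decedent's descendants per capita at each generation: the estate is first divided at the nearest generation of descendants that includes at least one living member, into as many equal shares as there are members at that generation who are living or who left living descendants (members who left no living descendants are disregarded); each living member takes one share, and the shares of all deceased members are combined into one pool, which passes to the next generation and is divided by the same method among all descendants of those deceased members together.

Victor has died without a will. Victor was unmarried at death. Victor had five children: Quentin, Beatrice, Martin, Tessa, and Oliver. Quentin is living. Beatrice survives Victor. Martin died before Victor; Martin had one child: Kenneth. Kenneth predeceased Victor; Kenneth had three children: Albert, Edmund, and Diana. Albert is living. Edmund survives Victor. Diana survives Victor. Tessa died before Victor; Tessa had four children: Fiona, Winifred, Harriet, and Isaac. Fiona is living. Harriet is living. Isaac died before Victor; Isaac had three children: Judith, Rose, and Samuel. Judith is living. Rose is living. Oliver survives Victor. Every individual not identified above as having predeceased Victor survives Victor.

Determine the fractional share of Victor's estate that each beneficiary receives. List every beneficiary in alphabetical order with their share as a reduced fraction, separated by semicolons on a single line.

Albert 2/75; Beatrice 1/5; Diana 2/75; Edmund 2/75; Fiona 2/25; Harriet 2/25; Judith 2/75; Oliver 1/5; Quentin 1/5; Rose 2/75; Samuel 2/75; Winifred 2/25

There is no surviving spouse, so the entire estate passes to Victor's descendants per capita at each generation.
At generation 1 (Quentin, Beatrice, Martin, Tessa, Oliver) there are 5 shares of (1)/5 = 1/5 each.
Living: Quentin, Beatrice, and Oliver — each takes 1/5.
Deceased: Martin and Tessa. Their combined 2/5 is pooled and carried to generation 2.
At generation 2 (Kenneth, Fiona, Winifred, Harriet, Isaac) there are 5 shares of (2/5)/5 = 2/25 each.
Living: Fiona, Winifred, and Harriet — each takes 2/25.
Deceased: Kenneth and Isaac. Their combined 4/25 is pooled and carried to generation 3.
At generation 3 (Albert, Edmund, Diana, Judith, Rose, Samuel) there are 6 shares of (4/25)/6 = 2/75 each.
Living: Albert, Edmund, Diana, Judith, Rose, and Samuel — each takes 2/75.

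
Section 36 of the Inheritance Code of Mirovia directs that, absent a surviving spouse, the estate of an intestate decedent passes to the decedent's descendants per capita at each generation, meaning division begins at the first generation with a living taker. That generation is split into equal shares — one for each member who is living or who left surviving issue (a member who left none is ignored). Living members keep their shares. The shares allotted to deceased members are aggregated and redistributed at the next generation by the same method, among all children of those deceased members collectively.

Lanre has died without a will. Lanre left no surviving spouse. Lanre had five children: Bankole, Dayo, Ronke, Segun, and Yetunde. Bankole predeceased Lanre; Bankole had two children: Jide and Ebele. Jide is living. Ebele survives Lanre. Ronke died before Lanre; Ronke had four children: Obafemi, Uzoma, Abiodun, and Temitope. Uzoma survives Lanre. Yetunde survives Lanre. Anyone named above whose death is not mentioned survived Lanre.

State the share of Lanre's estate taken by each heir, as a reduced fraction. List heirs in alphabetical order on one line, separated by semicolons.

There is no surviving spouse, so the entire estate passes to Lanre's descendants per capita at each generation.
At generation 1 (Bankole, Dayo, Ronke, Segun, Yetunde) there are 5 shares of (1)/5 = 1/5 each.
Living: Dayo, Segun, and Yetunde — each takes 1/5.
Deceased: Bankole and Ronke. Their combined 2/5 is pooled and carried to generation 2.
At generation 2 (Jide, Ebele, Obafemi, Uzoma, Abiodun, Temitope) there are 6 shares of (2/5)/6 = 1/15 each.
Living: Jide, Ebele, Obafemi, Uzoma, Abiodun, and Temitope — each takes 1/15.

Abiodun 1/15; Dayo 1/5; Ebele 1/15; Jide 1/15; Obafemi 1/15; Segun 1/5; Temitope 1/15; Uzoma 1/15; Yetunde 1/5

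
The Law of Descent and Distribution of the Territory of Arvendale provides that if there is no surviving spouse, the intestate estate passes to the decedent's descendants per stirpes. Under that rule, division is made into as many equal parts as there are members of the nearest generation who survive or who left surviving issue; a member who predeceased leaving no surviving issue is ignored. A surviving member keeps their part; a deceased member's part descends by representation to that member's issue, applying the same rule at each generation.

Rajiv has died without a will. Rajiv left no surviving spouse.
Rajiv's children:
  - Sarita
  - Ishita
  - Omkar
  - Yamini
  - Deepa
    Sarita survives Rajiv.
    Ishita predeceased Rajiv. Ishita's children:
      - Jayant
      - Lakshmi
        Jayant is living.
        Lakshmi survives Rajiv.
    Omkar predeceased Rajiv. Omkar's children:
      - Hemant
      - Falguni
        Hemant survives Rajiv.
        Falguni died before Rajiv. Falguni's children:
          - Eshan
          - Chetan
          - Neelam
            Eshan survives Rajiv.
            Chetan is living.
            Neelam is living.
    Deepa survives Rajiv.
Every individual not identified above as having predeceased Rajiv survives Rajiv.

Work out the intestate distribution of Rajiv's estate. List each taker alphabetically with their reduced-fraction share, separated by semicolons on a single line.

There is no surviving spouse, so the entire estate passes to Rajiv's descendants per stirpes.
The estate is divided into 5 equal shares of 1/5 among Sarita, Ishita, Omkar, Yamini, Deepa.
Sarita is living and takes 1/5.
Ishita predeceased; the 1/5 allotted to Ishita's branch passes to Ishita's issue by representation.
The 1/5 is divided into 2 equal shares of 1/10 among Jayant, Lakshmi.
Jayant is living and takes 1/10.
Lakshmi is living and takes 1/10.
Omkar predeceased; the 1/5 allotted to Omkar's branch passes to Omkar's issue by representation.
The 1/5 is divided into 2 equal shares of 1/10 among Hemant, Falguni.
Hemant is living and takes 1/10.
Falguni predeceased; the 1/10 allotted to Falguni's branch passes to Falguni's issue by representation.
The 1/10 is divided into 3 equal shares of 1/30 among Eshan, Chetan, Neelam.
Eshan is living and takes 1/30.
Chetan is living and takes 1/30.
Neelam is living and takes 1/30.
Yamini is living and takes 1/5.
Deepa is living and takes 1/5.

Chetan 1/30; Deepa 1/5; Eshan 1/30; Hemant 1/10; Jayant 1/10; Lakshmi 1/10; Neelam 1/30; Sarita 1/5; Yamini 1/5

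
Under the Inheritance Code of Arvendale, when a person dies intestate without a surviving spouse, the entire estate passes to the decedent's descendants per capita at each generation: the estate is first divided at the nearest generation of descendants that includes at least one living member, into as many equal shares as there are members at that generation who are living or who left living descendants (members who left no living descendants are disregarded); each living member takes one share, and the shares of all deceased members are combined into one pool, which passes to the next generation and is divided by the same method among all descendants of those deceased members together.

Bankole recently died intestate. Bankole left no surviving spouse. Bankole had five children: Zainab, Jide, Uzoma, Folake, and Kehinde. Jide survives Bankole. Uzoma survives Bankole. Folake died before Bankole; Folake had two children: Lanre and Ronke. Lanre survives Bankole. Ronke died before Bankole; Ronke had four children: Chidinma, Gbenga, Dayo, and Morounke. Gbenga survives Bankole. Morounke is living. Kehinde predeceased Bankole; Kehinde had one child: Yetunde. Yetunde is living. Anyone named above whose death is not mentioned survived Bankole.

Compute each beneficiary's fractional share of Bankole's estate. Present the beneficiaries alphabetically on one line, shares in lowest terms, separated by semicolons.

Chidinma 1/30; Dayo 1/30; Gbenga 1/30; Jide 1/5; Lanre 2/15; Morounke 1/30; Uzoma 1/5; Yetunde 2/15; Zainab 1/5

There is no surviving spouse, so the entire estate passes to Bankole's descendants per capita at each generation.
At generation 1 (Zainab, Jide, Uzoma, Folake, Kehinde) there are 5 shares of (1)/5 = 1/5 each.
Living: Zainab, Jide, and Uzoma — each takes 1/5.
Deceased: Folake and Kehinde. Their combined 2/5 is pooled and carried to generation 2.
At generation 2 (Lanre, Ronke, Yetunde) there are 3 shares of (2/5)/3 = 2/15 each.
Living: Lanre and Yetunde — each takes 2/15.
Deceased: Ronke. That 2/15 share is carried to generation 3.
At generation 3 (Chidinma, Gbenga, Dayo, Morounke) there are 4 shares of (2/15)/4 = 1/30 each.
Living: Chidinma, Gbenga, Dayo, and Morounke — each takes 1/30.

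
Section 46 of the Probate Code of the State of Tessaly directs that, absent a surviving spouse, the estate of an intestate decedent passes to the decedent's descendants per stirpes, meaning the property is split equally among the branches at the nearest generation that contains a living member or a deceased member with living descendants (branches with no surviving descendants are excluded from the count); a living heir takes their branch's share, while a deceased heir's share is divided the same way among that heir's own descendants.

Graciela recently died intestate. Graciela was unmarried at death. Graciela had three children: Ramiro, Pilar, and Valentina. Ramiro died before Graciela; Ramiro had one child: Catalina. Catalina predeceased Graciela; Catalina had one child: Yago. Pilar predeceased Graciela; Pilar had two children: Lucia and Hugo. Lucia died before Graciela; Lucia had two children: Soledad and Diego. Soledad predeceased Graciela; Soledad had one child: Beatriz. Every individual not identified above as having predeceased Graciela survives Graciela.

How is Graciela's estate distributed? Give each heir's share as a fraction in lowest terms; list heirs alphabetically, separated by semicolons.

Beatriz 1/12; Diego 1/12; Hugo 1/6; Valentina 1/3; Yago 1/3

There is no surviving spouse, so the entire estate passes to Graciela's descendants per stirpes.
The estate is divided into 3 equal shares of 1/3 among Ramiro, Pilar, Valentina.
Ramiro predeceased; the 1/3 allotted to Ramiro's branch passes to Ramiro's issue by representation.
Catalina's line is the sole branch at this level, so the full 1/3 passes to Catalina's issue by representation.
Yago is the sole taker at this level and receives the full 1/3.
Pilar predeceased; the 1/3 allotted to Pilar's branch passes to Pilar's issue by representation.
The 1/3 is divided into 2 equal shares of 1/6 among Lucia, Hugo.
Lucia predeceased; the 1/6 allotted to Lucia's branch passes to Lucia's issue by representation.
The 1/6 is divided into 2 equal shares of 1/12 among Soledad, Diego.
Soledad predeceased; the 1/12 allotted to Soledad's branch passes to Soledad's issue by representation.
Beatriz is the sole taker at this level and receives the full 1/12.
Diego is living and takes 1/12.
Hugo is living and takes 1/6.
Valentina is living and takes 1/3.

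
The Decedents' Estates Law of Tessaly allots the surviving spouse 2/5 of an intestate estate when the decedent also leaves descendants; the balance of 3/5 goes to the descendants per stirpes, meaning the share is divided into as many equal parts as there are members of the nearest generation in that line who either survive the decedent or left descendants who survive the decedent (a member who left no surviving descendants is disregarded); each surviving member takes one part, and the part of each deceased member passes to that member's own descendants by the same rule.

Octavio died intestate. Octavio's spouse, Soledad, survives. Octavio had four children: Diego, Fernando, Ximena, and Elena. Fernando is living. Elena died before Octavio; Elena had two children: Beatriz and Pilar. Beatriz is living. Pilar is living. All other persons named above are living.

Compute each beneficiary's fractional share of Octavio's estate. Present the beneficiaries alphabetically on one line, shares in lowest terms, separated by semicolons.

Soledad, as surviving spouse, takes 2/5.
The remaining 3/5 passes to Octavio's descendants per stirpes.
The 3/5 is divided into 4 equal shares of 3/20 among Diego, Fernando, Ximena, Elena.
Diego is living and takes 3/20.
Fernando is living and takes 3/20.
Ximena is living and takes 3/20.
Elena predeceased; the 3/20 allotted to Elena's branch passes to Elena's issue by representation.
The 3/20 is divided into 2 equal shares of 3/40 among Beatriz, Pilar.
Beatriz is living and takes 3/40.
Pilar is living and takes 3/40.

Beatriz 3/40; Diego 3/20; Fernando 3/20; Pilar 3/40; Soledad 2/5; Ximena 3/20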